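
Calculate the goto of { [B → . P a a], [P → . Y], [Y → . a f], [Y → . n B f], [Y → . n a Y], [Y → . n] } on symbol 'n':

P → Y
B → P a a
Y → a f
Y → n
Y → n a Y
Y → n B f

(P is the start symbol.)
GOTO(I, 'n') = CLOSURE({ [A → αX.β] : [A → α.Xβ] ∈ I, X = 'n' })

Items with dot before 'n', with the dot advanced:
  [Y → . n] → [Y → n .]
  [Y → . n B f] → [Y → n . B f]
  [Y → . n a Y] → [Y → n . a Y]
Closure of the advanced items:
  [Y → n . B f] has the dot before B: add [B → . P a a]
  [B → . P a a] has the dot before P: add [P → . Y]
  [P → . Y] has the dot before Y: add [Y → . a f], [Y → . n], [Y → . n a Y], [Y → . n B f]

GOTO = { [B → . P a a], [P → . Y], [Y → . a f], [Y → . n B f], [Y → . n a Y], [Y → . n], [Y → n . B f], [Y → n . a Y], [Y → n .] }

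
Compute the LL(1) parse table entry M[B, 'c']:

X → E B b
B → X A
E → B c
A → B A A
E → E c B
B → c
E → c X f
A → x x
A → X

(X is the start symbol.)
To find M[B, 'c'], we find productions for B where 'c' is in the predict set (PREDICT(N → α) = (FIRST(α) \ {ε}) ∪ (FOLLOW(N) if α ⇒* ε)).

Relevant sets:
  FIRST(X) = { 'c' }

B → X A: PREDICT = { 'c' }
  'c' is in predict set, so this production goes in M[B, 'c']
B → c: PREDICT = { 'c' }
  'c' is in predict set, so this production goes in M[B, 'c']

M[B, 'c'] = B → X A, B → c  (a multiply-defined cell — the grammar is not LL(1))

Answer: B → X A, B → c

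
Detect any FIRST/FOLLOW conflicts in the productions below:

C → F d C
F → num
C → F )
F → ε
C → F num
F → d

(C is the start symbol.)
Nullable non-terminals: F.

F: nullable alternative(s) F → ε; FOLLOW(F) = { ')', 'd', 'num' }
  F → num: FIRST \ {ε} = { 'num' } — overlaps FOLLOW(F) on { 'num' }: CONFLICT
  F → ε: FIRST \ {ε} = { } — this is the only nullable alternative, skip
  F → d: FIRST \ {ε} = { 'd' } — overlaps FOLLOW(F) on { 'd' }: CONFLICT

C has no nullable alternative, so no FIRST/FOLLOW check is needed there.

So the grammar has 2 FIRST/FOLLOW conflicts (marked CONFLICT above).

Answer: Yes. F → num with FOLLOW(F) on { 'num' }; F → d with FOLLOW(F) on { 'd' }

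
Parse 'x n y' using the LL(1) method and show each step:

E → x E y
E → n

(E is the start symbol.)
LL(1) parsing maintains a stack (initially the start symbol over $) and the input. At each step: if the stack top is a terminal, match it against the current input token; if it is a non-terminal N, replace it with the RHS of M[N, lookahead] (the unique production whose predict set contains the lookahead).

Stack is shown with the top on the left.

Stack    Input    Action
------------------------
E $      x n y $  output E → x E y
x E y $  x n y $  match 'x'
E y $    n y $    output E → n
n y $    n y $    match 'n'
y $      y $      match 'y'
$        $        accept

The string is accepted.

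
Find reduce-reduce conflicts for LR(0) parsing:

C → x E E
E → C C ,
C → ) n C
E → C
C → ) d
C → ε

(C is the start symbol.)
A reduce-reduce conflict occurs when an LR(0) state has two complete items [A → α .] and [B → β .] — both call for a reduction, and with no lookahead the parser cannot choose between them.

Augment with C' → C and build the canonical LR(0) collection (I0 = CLOSURE({[C' → . C]}), then GOTO on every symbol after a dot until no new states appear). It has 12 states:
  I0: { [C → . ) d], [C → . ) n C], [C → . x E E], [C → .], [C' → . C] }  — shift, reduce
  I1: { [C → ) . d], [C → ) . n C] }  — shift
  I2: { [C' → C .] }  — accept
  I3: { [C → . ) d], [C → . ) n C], [C → . x E E], [C → .], [C → x . E E], [E → . C C ,], [E → . C] }  — shift, reduce
  I4: { [C → . ) d], [C → . ) n C], [C → . x E E], [C → .], [E → C . C ,], [E → C .] }  — shift, 2 reduces
  I5: { [C → . ) d], [C → . ) n C], [C → . x E E], [C → .], [C → x E . E], [E → . C C ,], [E → . C] }  — shift, reduce
  I6: { [C → x E E .] }  — reduce
  I7: { [E → C C . ,] }  — shift
  I8: { [E → C C , .] }  — reduce
  I9: { [C → ) d .] }  — reduce
  I10: { [C → ) n . C], [C → . ) d], [C → . ) n C], [C → . x E E], [C → .] }  — shift, reduce
  I11: { [C → ) n C .] }  — reduce

I4 contains complete items [C → .], [E → C .] — reduce-reduce conflict.

Answer: Yes — I4: [C → .] vs [E → C .]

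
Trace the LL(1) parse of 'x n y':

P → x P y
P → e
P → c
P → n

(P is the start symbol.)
LL(1) parsing maintains a stack (initially the start symbol over $) and the input. At each step: if the stack top is a terminal, match it against the current input token; if it is a non-terminal N, replace it with the RHS of M[N, lookahead] (the unique production whose predict set contains the lookahead).

Stack is shown with the top on the left.

Stack    Input    Action
------------------------
P $      x n y $  output P → x P y
x P y $  x n y $  match 'x'
P y $    n y $    output P → n
n y $    n y $    match 'n'
y $      y $      match 'y'
$        $        accept

The string is accepted.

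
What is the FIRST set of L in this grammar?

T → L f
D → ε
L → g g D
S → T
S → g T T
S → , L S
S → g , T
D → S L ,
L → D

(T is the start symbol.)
{ ',', 'f', 'g', ε }

FIRST sets of the other non-terminals involved (by the same procedure, iterated to a fixed point):
  FIRST(D) = { ',', 'f', 'g', ε }

From L → g g D:
  - g is a terminal: add 'g' and stop
From L → D:
  - D is a non-terminal: add FIRST(D) \ {ε} = { ',', 'f', 'g' }
    D is nullable and nothing follows, so the whole right-hand side can vanish: ε ∈ FIRST(L)

Collecting: FIRST(L) = { ',', 'f', 'g', ε }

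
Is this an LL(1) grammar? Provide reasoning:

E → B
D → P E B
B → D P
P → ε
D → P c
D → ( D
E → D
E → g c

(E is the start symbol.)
No. Predict set conflict for E: { '(', 'c', 'g' }

A grammar is LL(1) if for each non-terminal N with multiple productions, the predict sets of those productions are pairwise disjoint, where PREDICT(N → α) = (FIRST(α) \ {ε}) ∪ (FOLLOW(N) if α ⇒* ε).

Relevant sets:
  FIRST(B) = { '(', 'c', 'g' }
  FIRST(D) = { '(', 'c', 'g' }
  FIRST(P) = { ε }
  FIRST(E) = { '(', 'c', 'g' }

For E:
  PREDICT(E → B) = { '(', 'c', 'g' }
  PREDICT(E → D) = { '(', 'c', 'g' }
  PREDICT(E → g c) = { 'g' }
For D:
  PREDICT(D → P E B) = { '(', 'c', 'g' }
  PREDICT(D → P c) = { 'c' }
  PREDICT(D → '(' D) = { '(' }
B, P have a single production, so nothing to check there.

Conflict found: Predict set conflict for E: { '(', 'c', 'g' }
The grammar is NOT LL(1).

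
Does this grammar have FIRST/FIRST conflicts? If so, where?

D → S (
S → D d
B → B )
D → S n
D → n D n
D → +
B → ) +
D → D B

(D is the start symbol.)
Yes. D → S '(' / D → S n on { '+', 'n' }; D → S '(' / D → n D n on { 'n' }; D → S '(' / D → '+' on { '+' }; D → S '(' / D → D B on { '+', 'n' }; D → S n / D → n D n on { 'n' }; D → S n / D → '+' on { '+' }; D → S n / D → D B on { '+', 'n' }; D → n D n / D → D B on { 'n' }; D → '+' / D → D B on { '+' }; B → B ')' / B → ')' '+' on { ')' }

A FIRST/FIRST conflict occurs when two productions N → α and N → β for the same non-terminal have FIRST(α) ∩ FIRST(β) ≠ ∅ (with ε ∈ FIRST of a nullable right-hand side, so two nullable alternatives also conflict).

FIRST sets of the non-terminals at (or reachable through a nullable prefix from) the front of some alternative:
  FIRST(S) = { '+', 'n' }
  FIRST(D) = { '+', 'n' }
  FIRST(B) = { ')' }

Productions for D:
  D → S (: FIRST = { '+', 'n' }
  D → S n: FIRST = { '+', 'n' }
  D → n D n: FIRST = { 'n' }
  D → +: FIRST = { '+' }
  D → D B: FIRST = { '+', 'n' }
Productions for B:
  B → B ): FIRST = { ')' }
  B → ) +: FIRST = { ')' }
S has only one production, so no FIRST/FIRST conflict is possible there.

Conflict for D: D → S ( and D → S n
  Overlap: { '+', 'n' }
Conflict for D: D → S ( and D → n D n
  Overlap: { 'n' }
Conflict for D: D → S ( and D → +
  Overlap: { '+' }
Conflict for D: D → S ( and D → D B
  Overlap: { '+', 'n' }
Conflict for D: D → S n and D → n D n
  Overlap: { 'n' }
Conflict for D: D → S n and D → +
  Overlap: { '+' }
Conflict for D: D → S n and D → D B
  Overlap: { '+', 'n' }
Conflict for D: D → n D n and D → D B
  Overlap: { 'n' }
Conflict for D: D → + and D → D B
  Overlap: { '+' }
Conflict for B: B → B ) and B → ) +
  Overlap: { ')' }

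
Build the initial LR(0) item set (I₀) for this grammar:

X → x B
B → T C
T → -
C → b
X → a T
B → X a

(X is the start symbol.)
First, augment the grammar with X' → X
I₀ = CLOSURE({ [X' → . X] }):
  [X' → . X] has the dot before X: add [X → . x B], [X → . a T]
No further items can be added.

I₀ = { [X → . a T], [X → . x B], [X' → . X] }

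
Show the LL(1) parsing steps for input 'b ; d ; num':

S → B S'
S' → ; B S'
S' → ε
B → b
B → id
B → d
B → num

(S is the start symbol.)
Stack is shown with the top on the left.

Stack     Input          Action
-------------------------------
S $       b ; d ; num $  output S → B S'
B S' $    b ; d ; num $  output B → b
b S' $    b ; d ; num $  match 'b'
S' $      ; d ; num $    output S' → ; B S'
; B S' $  ; d ; num $    match ';'
B S' $    d ; num $      output B → d
d S' $    d ; num $      match 'd'
S' $      ; num $        output S' → ; B S'
; B S' $  ; num $        match ';'
B S' $    num $          output B → num
num S' $  num $          match 'num'
S' $      $              output S' → ε
$         $              accept

The string is accepted.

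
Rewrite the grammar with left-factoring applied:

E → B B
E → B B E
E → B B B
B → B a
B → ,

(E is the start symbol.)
E → B B E'
E' → ε
E' → E
E' → B
B → B a
B → ,

Left-factoring transforms A → αβ₁ | αβ₂ into A → αA' and A' → β₁ | β₂
(α is the longest common prefix among the alternatives). Repeat until
no nonterminal has two alternatives with a common prefix.

Round 1: E has alternatives sharing prefix 'B B'. Introduce E': E → B B E'
  Add: E' → ε
  Add: E' → E
  Add: E' → B

No remaining common prefixes — done.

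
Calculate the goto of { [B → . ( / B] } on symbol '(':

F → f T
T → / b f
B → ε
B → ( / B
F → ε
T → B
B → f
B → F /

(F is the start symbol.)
{ [B → ( . / B] }

GOTO(I, '(') = CLOSURE({ [A → αX.β] : [A → α.Xβ] ∈ I, X = '(' })

Items with dot before '(', with the dot advanced:
  [B → . ( / B] → [B → ( . / B]
Closure adds nothing (no advanced item has the dot before a non-terminal).

GOTO = { [B → ( . / B] }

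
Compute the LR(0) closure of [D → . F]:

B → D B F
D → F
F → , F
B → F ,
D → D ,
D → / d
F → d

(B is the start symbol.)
{ [D → . F], [F → . , F], [F → . d] }

Start with: [D → . F]
  [D → . F] has the dot before F: add [F → . , F], [F → . d]
No further items can be added.

CLOSURE = { [D → . F], [F → . , F], [F → . d] }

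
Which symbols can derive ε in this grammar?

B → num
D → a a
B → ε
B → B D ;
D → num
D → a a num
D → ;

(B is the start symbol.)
{ 'B' }

A non-terminal is nullable if it can derive ε (the empty string): either it has an ε-production, or it has a production whose right-hand side consists entirely of nullable non-terminals.

ε-productions: B → ε
So B is immediately nullable.
No further non-terminal can be added: every production for the remaining non-terminals contains a terminal or a non-nullable non-terminal.
Nullable = { 'B' }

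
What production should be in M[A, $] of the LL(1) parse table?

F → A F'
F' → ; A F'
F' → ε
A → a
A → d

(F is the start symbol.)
Empty (error entry)

To find M[A, $], we find productions for A where $ is in the predict set (PREDICT(N → α) = (FIRST(α) \ {ε}) ∪ (FOLLOW(N) if α ⇒* ε)).

A → a: PREDICT = { 'a' }
A → d: PREDICT = { 'd' }

M[A, $] is empty (no production applies)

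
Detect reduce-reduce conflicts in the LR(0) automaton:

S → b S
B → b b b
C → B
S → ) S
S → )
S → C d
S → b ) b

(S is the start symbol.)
No reduce-reduce conflicts

A reduce-reduce conflict occurs when an LR(0) state has two complete items [A → α .] and [B → β .] — both call for a reduction, and with no lookahead the parser cannot choose between them.

Augment with S' → S and build the canonical LR(0) collection (I0 = CLOSURE({[S' → . S]}), then GOTO on every symbol after a dot until no new states appear). It has 13 states:
  I0: { [B → . b b b], [C → . B], [S → . ) S], [S → . )], [S → . C d], [S → . b ) b], [S → . b S], [S' → . S] }  — shift
  I1: { [B → . b b b], [C → . B], [S → ) . S], [S → ) .], [S → . ) S], [S → . )], [S → . C d], [S → . b ) b], [S → . b S] }  — shift, reduce
  I2: { [C → B .] }  — reduce
  I3: { [S → C . d] }  — shift
  I4: { [S' → S .] }  — accept
  I5: { [B → . b b b], [B → b . b b], [C → . B], [S → . ) S], [S → . )], [S → . C d], [S → . b ) b], [S → . b S], [S → b . ) b], [S → b . S] }  — shift
  I6: { [B → . b b b], [C → . B], [S → ) . S], [S → ) .], [S → . ) S], [S → . )], [S → . C d], [S → . b ) b], [S → . b S], [S → b ) . b] }  — shift, reduce
  I7: { [S → b S .] }  — reduce
  I8: { [B → . b b b], [B → b . b b], [B → b b . b], [C → . B], [S → . ) S], [S → . )], [S → . C d], [S → . b ) b], [S → . b S], [S → b . ) b], [S → b . S] }  — shift
  I9: { [B → . b b b], [B → b . b b], [B → b b . b], [B → b b b .], [C → . B], [S → . ) S], [S → . )], [S → . C d], [S → . b ) b], [S → . b S], [S → b . ) b], [S → b . S] }  — shift, reduce
  I10: { [S → ) S .] }  — reduce
  I11: { [B → . b b b], [B → b . b b], [C → . B], [S → . ) S], [S → . )], [S → . C d], [S → . b ) b], [S → . b S], [S → b ) b .], [S → b . ) b], [S → b . S] }  — shift, reduce
  I12: { [S → C d .] }  — reduce

No state contains more than one complete item.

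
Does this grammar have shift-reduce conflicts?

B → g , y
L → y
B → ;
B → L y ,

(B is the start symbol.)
No shift-reduce conflicts

A shift-reduce conflict occurs when an LR(0) state has both:
  - a complete (reduce) item [A → α .] (dot at the end), and
  - a shift item [B → β . c γ] (dot before a terminal).

Augment with B' → B and build the canonical LR(0) collection (I0 = CLOSURE({[B' → . B]}), then GOTO on every symbol after a dot until no new states appear). It has 10 states:
  I0: { [B → . ;], [B → . L y ,], [B → . g , y], [B' → . B], [L → . y] }  — shift
  I1: { [B → ; .] }  — reduce
  I2: { [B' → B .] }  — accept
  I3: { [B → L . y ,] }  — shift
  I4: { [B → g . , y] }  — shift
  I5: { [L → y .] }  — reduce
  I6: { [B → g , . y] }  — shift
  I7: { [B → g , y .] }  — reduce
  I8: { [B → L y . ,] }  — shift
  I9: { [B → L y , .] }  — reduce

No state contains both a complete item and a shift item.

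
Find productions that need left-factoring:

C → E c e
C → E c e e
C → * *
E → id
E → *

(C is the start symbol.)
Left-factoring is needed when two productions for the same non-terminal
share a common prefix on the right-hand side.

Productions for C:
  C → E c e
  C → E c e e
  C → * *
Productions for E:
  E → id
  E → *

Found common prefix 'E c e' in productions for C

Answer: Yes, C has productions with common prefix 'E c e'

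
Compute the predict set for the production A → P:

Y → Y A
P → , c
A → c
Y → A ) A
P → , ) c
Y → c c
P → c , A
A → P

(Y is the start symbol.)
PREDICT(A → P) = (FIRST(RHS) \ {ε}) ∪ (FOLLOW(A) if ε ∈ FIRST(RHS), i.e. RHS ⇒* ε)
FIRST(P) = { ',', 'c' }
FIRST(P) = { ',', 'c' }
ε ∉ FIRST(P), so FOLLOW(A) is not added.
PREDICT(A → P) = { ',', 'c' }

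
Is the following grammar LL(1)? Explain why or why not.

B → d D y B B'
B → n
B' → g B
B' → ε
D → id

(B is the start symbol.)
No. Predict set conflict for B': { 'g' }

Relevant sets:
  FOLLOW(B') = { $, 'g' }

For B:
  PREDICT(B → d D y B B') = { 'd' }
  PREDICT(B → n) = { 'n' }
For B':
  PREDICT(B' → g B) = { 'g' }
  PREDICT(B' → ε) = { $, 'g' }
D has a single production, so nothing to check there.

Conflict found: Predict set conflict for B': { 'g' }
The grammar is NOT LL(1).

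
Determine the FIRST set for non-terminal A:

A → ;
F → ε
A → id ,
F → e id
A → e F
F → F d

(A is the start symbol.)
{ ';', 'e', 'id' }

From A → ;:
  - ';' is a terminal: add ';' and stop
From A → id ,:
  - id is a terminal: add 'id' and stop
From A → e F:
  - e is a terminal: add 'e' and stop

Collecting: FIRST(A) = { ';', 'e', 'id' }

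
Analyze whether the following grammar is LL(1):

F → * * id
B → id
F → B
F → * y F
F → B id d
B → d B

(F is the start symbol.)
No. Predict set conflict for F: { '*' }

Relevant sets:
  FIRST(B) = { 'd', 'id' }

For F:
  PREDICT(F → '*' '*' id) = { '*' }
  PREDICT(F → B) = { 'd', 'id' }
  PREDICT(F → '*' y F) = { '*' }
  PREDICT(F → B id d) = { 'd', 'id' }
For B:
  PREDICT(B → id) = { 'id' }
  PREDICT(B → d B) = { 'd' }

Conflict found: Predict set conflict for F: { '*' }
The grammar is NOT LL(1).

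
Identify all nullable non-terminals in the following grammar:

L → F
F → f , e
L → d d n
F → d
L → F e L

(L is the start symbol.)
A non-terminal is nullable if it can derive ε (the empty string): either it has an ε-production, or it has a production whose right-hand side consists entirely of nullable non-terminals.

There are no ε-productions, so no non-terminal can derive ε.
No non-terminals are nullable.

Answer: None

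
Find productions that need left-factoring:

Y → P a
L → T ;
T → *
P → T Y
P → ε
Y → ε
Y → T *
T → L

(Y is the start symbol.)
Left-factoring is needed when two productions for the same non-terminal
share a common prefix on the right-hand side.

Productions for Y:
  Y → P a
  Y → ε
  Y → T *
Productions for T:
  T → *
  T → L
Productions for P:
  P → T Y
  P → ε

No common prefixes found.

Answer: No, left-factoring is not needed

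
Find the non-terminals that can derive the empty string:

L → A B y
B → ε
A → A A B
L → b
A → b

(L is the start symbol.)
{ 'B' }

ε-productions: B → ε
So B is immediately nullable.
No further non-terminal can be added: every production for the remaining non-terminals contains a terminal or a non-nullable non-terminal.
Nullable = { 'B' }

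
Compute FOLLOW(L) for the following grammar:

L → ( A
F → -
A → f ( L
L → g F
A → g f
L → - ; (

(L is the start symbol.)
L is the start symbol, so $ ∈ FOLLOW(L).
In A → f ( L: L is at the end, add FOLLOW(A)

The FOLLOW sets referred to above (computed the same way, to a fixed point):
  FOLLOW(A) = { $ }

Taking the union: FOLLOW(L) = { $ }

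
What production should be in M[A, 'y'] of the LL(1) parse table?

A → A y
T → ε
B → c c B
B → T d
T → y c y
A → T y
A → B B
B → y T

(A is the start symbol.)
To find M[A, 'y'], we find productions for A where 'y' is in the predict set (PREDICT(N → α) = (FIRST(α) \ {ε}) ∪ (FOLLOW(N) if α ⇒* ε)).

Relevant sets:
  FIRST(A) = { 'c', 'd', 'y' }
  FIRST(T) = { 'y', ε }
  FIRST(B) = { 'c', 'd', 'y' }

A → A y: PREDICT = { 'c', 'd', 'y' }
  'y' is in predict set, so this production goes in M[A, 'y']
A → T y: PREDICT = { 'y' }
  'y' is in predict set, so this production goes in M[A, 'y']
A → B B: PREDICT = { 'c', 'd', 'y' }
  'y' is in predict set, so this production goes in M[A, 'y']

M[A, 'y'] = A → A y, A → T y, A → B B  (a multiply-defined cell — the grammar is not LL(1))

Answer: A → A y, A → T y, A → B B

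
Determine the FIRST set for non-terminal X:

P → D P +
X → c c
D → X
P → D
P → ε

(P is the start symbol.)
{ 'c' }

From X → c c:
  - c is a terminal: add 'c' and stop

Collecting: FIRST(X) = { 'c' }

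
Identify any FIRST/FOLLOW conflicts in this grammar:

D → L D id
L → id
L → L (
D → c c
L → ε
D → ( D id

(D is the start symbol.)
Nullable non-terminals: L.
FIRST sets used below: FIRST(L) = { '(', 'id', ε }

L: nullable alternative(s) L → ε; FOLLOW(L) = { '(', 'c', 'id' }
  L → id: FIRST \ {ε} = { 'id' } — overlaps FOLLOW(L) on { 'id' }: CONFLICT
  L → L (: FIRST \ {ε} = { '(', 'id' } — overlaps FOLLOW(L) on { '(', 'id' }: CONFLICT
  L → ε: FIRST \ {ε} = { } — this is the only nullable alternative, skip

D has no nullable alternative, so no FIRST/FOLLOW check is needed there.

So the grammar has 2 FIRST/FOLLOW conflicts (marked CONFLICT above).

Answer: Yes. L → id with FOLLOW(L) on { 'id' }; L → L '(' with FOLLOW(L) on { '(', 'id' }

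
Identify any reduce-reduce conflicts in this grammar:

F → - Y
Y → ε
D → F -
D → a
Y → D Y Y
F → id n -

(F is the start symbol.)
No reduce-reduce conflicts

Augment with F' → F and build the canonical LR(0) collection (I0 = CLOSURE({[F' → . F]}), then GOTO on every symbol after a dot until no new states appear). It has 13 states:
  I0: { [F → . - Y], [F → . id n -], [F' → . F] }  — shift
  I1: { [D → . F -], [D → . a], [F → - . Y], [F → . - Y], [F → . id n -], [Y → . D Y Y], [Y → .] }  — shift, reduce
  I2: { [F' → F .] }  — accept
  I3: { [F → id . n -] }  — shift
  I4: { [F → id n . -] }  — shift
  I5: { [F → id n - .] }  — reduce
  I6: { [D → . F -], [D → . a], [F → . - Y], [F → . id n -], [Y → . D Y Y], [Y → .], [Y → D . Y Y] }  — shift, reduce
  I7: { [D → F . -] }  — shift
  I8: { [F → - Y .] }  — reduce
  I9: { [D → a .] }  — reduce
  I10: { [D → F - .] }  — reduce
  I11: { [D → . F -], [D → . a], [F → . - Y], [F → . id n -], [Y → . D Y Y], [Y → .], [Y → D Y . Y] }  — shift, reduce
  I12: { [Y → D Y Y .] }  — reduce

No state contains more than one complete item.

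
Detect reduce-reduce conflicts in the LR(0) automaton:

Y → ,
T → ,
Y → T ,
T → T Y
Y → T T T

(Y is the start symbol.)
A reduce-reduce conflict occurs when an LR(0) state has two complete items [A → α .] and [B → β .] — both call for a reduction, and with no lookahead the parser cannot choose between them.

Augment with Y' → Y and build the canonical LR(0) collection (I0 = CLOSURE({[Y' → . Y]}), then GOTO on every symbol after a dot until no new states appear). It has 8 states:
  I0: { [T → . ,], [T → . T Y], [Y → . ,], [Y → . T ,], [Y → . T T T], [Y' → . Y] }  — shift
  I1: { [T → , .], [Y → , .] }  — 2 reduces
  I2: { [T → . ,], [T → . T Y], [T → T . Y], [Y → . ,], [Y → . T ,], [Y → . T T T], [Y → T . ,], [Y → T . T T] }  — shift
  I3: { [Y' → Y .] }  — accept
  I4: { [T → , .], [Y → , .], [Y → T , .] }  — 3 reduces
  I5: { [T → . ,], [T → . T Y], [T → T . Y], [Y → . ,], [Y → . T ,], [Y → . T T T], [Y → T . ,], [Y → T . T T], [Y → T T . T] }  — shift
  I6: { [T → T Y .] }  — reduce
  I7: { [T → . ,], [T → . T Y], [T → T . Y], [Y → . ,], [Y → . T ,], [Y → . T T T], [Y → T . ,], [Y → T . T T], [Y → T T . T], [Y → T T T .] }  — shift, reduce

I1 contains complete items [T → , .], [Y → , .] — reduce-reduce conflict.
I4 contains complete items [T → , .], [Y → , .], [Y → T , .] — reduce-reduce conflict.

Answer: Yes — I1: [T → , .] vs [Y → , .]; I4: [T → , .] vs [Y → , .]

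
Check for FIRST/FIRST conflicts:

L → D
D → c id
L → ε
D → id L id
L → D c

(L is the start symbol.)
Yes. L → D / L → D c on { 'c', 'id' }

FIRST sets of the non-terminals at (or reachable through a nullable prefix from) the front of some alternative:
  FIRST(D) = { 'c', 'id' }

Productions for L:
  L → D: FIRST = { 'c', 'id' }
  L → ε: FIRST = { ε }
  L → D c: FIRST = { 'c', 'id' }
Productions for D:
  D → c id: FIRST = { 'c' }
  D → id L id: FIRST = { 'id' }

Conflict for L: L → D and L → D c
  Overlap: { 'c', 'id' }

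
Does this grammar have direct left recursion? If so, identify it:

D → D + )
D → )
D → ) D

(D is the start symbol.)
Direct left recursion occurs when N → N α for some non-terminal N (the right-hand side begins with the left-hand side itself).

D → D + ): LEFT RECURSIVE (starts with D)
D → ): starts with ')'
D → ) D: starts with ')'

The grammar has direct left recursion on: D.

Answer: Yes, D is left-recursive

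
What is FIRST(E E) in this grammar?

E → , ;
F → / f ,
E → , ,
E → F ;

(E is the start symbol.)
FIRST sets of the non-terminals involved (from the grammar, by fixed-point iteration):
  FIRST(E) = { ',', '/' }

To compute FIRST(E E), process the symbols left to right:
Symbol E is a non-terminal. Add FIRST(E) \ {ε} = { ',', '/' }
E is not nullable (ε ∉ FIRST(E)), so stop here.
FIRST(E E) = { ',', '/' }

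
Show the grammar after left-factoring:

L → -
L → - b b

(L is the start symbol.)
L → - L'
L' → ε
L' → b b

Left-factoring transforms A → αβ₁ | αβ₂ into A → αA' and A' → β₁ | β₂
(α is the longest common prefix among the alternatives). Repeat until
no nonterminal has two alternatives with a common prefix.

Round 1: L has alternatives sharing prefix '-'. Introduce L': L → - L'
  Add: L' → ε
  Add: L' → b b

No remaining common prefixes — done.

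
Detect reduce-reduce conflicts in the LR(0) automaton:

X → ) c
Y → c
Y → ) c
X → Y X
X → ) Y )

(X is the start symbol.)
A reduce-reduce conflict occurs when an LR(0) state has two complete items [A → α .] and [B → β .] — both call for a reduction, and with no lookahead the parser cannot choose between them.

Augment with X' → X and build the canonical LR(0) collection (I0 = CLOSURE({[X' → . X]}), then GOTO on every symbol after a dot until no new states appear). It has 11 states:
  I0: { [X → . ) Y )], [X → . ) c], [X → . Y X], [X' → . X], [Y → . ) c], [Y → . c] }  — shift
  I1: { [X → ) . Y )], [X → ) . c], [Y → ) . c], [Y → . ) c], [Y → . c] }  — shift
  I2: { [X' → X .] }  — accept
  I3: { [X → . ) Y )], [X → . ) c], [X → . Y X], [X → Y . X], [Y → . ) c], [Y → . c] }  — shift
  I4: { [Y → c .] }  — reduce
  I5: { [X → Y X .] }  — reduce
  I6: { [Y → ) . c] }  — shift
  I7: { [X → ) Y . )] }  — shift
  I8: { [X → ) c .], [Y → ) c .], [Y → c .] }  — 3 reduces
  I9: { [X → ) Y ) .] }  — reduce
  I10: { [Y → ) c .] }  — reduce

I8 contains complete items [X → ) c .], [Y → ) c .], [Y → c .] — reduce-reduce conflict.

Answer: Yes — I8: [X → ) c .] vs [Y → ) c .]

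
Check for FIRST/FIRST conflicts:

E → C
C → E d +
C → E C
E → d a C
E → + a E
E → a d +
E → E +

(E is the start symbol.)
A FIRST/FIRST conflict occurs when two productions N → α and N → β for the same non-terminal have FIRST(α) ∩ FIRST(β) ≠ ∅ (with ε ∈ FIRST of a nullable right-hand side, so two nullable alternatives also conflict).

FIRST sets of the non-terminals at (or reachable through a nullable prefix from) the front of some alternative:
  FIRST(C) = { '+', 'a', 'd' }
  FIRST(E) = { '+', 'a', 'd' }

Productions for E:
  E → C: FIRST = { '+', 'a', 'd' }
  E → d a C: FIRST = { 'd' }
  E → + a E: FIRST = { '+' }
  E → a d +: FIRST = { 'a' }
  E → E +: FIRST = { '+', 'a', 'd' }
Productions for C:
  C → E d +: FIRST = { '+', 'a', 'd' }
  C → E C: FIRST = { '+', 'a', 'd' }

Conflict for E: E → C and E → d a C
  Overlap: { 'd' }
Conflict for E: E → C and E → + a E
  Overlap: { '+' }
Conflict for E: E → C and E → a d +
  Overlap: { 'a' }
Conflict for E: E → C and E → E +
  Overlap: { '+', 'a', 'd' }
Conflict for E: E → d a C and E → E +
  Overlap: { 'd' }
Conflict for E: E → + a E and E → E +
  Overlap: { '+' }
Conflict for E: E → a d + and E → E +
  Overlap: { 'a' }
Conflict for C: C → E d + and C → E C
  Overlap: { '+', 'a', 'd' }

Answer: Yes. E → C / E → d a C on { 'd' }; E → C / E → '+' a E on { '+' }; E → C / E → a d '+' on { 'a' }; E → C / E → E '+' on { '+', 'a', 'd' }; E → d a C / E → E '+' on { 'd' }; E → '+' a E / E → E '+' on { '+' }; E → a d '+' / E → E '+' on { 'a' }; C → E d '+' / C → E C on { '+', 'a', 'd' }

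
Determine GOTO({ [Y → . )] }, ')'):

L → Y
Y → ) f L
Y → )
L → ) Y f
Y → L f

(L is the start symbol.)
{ [Y → ) .] }

GOTO(I, ')') = CLOSURE({ [A → αX.β] : [A → α.Xβ] ∈ I, X = ')' })

Items with dot before ')', with the dot advanced:
  [Y → . )] → [Y → ) .]
Closure adds nothing (no advanced item has the dot before a non-terminal).

GOTO = { [Y → ) .] }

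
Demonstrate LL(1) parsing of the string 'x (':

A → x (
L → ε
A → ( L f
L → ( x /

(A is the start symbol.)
LL(1) parsing maintains a stack (initially the start symbol over $) and the input. At each step: if the stack top is a terminal, match it against the current input token; if it is a non-terminal N, replace it with the RHS of M[N, lookahead] (the unique production whose predict set contains the lookahead).

Stack is shown with the top on the left.

Stack  Input  Action
--------------------
A $    x ( $  output A → x (
x ( $  x ( $  match 'x'
( $    ( $    match '('
$      $      accept

The string is accepted.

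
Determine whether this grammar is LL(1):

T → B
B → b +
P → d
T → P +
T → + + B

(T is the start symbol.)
Yes, the grammar is LL(1).

Relevant sets:
  FIRST(B) = { 'b' }
  FIRST(P) = { 'd' }

For T:
  PREDICT(T → B) = { 'b' }
  PREDICT(T → P '+') = { 'd' }
  PREDICT(T → '+' '+' B) = { '+' }
B, P have a single production, so nothing to check there.

All predict sets are disjoint. The grammar IS LL(1).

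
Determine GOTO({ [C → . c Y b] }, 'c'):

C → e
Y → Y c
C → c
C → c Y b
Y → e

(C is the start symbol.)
{ [C → c . Y b], [Y → . Y c], [Y → . e] }

GOTO(I, 'c') = CLOSURE({ [A → αX.β] : [A → α.Xβ] ∈ I, X = 'c' })

Items with dot before 'c', with the dot advanced:
  [C → . c Y b] → [C → c . Y b]
Closure of the advanced items:
  [C → c . Y b] has the dot before Y: add [Y → . Y c], [Y → . e]

GOTO = { [C → c . Y b], [Y → . Y c], [Y → . e] }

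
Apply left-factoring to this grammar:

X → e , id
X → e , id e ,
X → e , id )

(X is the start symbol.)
X → e , id X'
X' → ε
X' → e ,
X' → )

Left-factoring transforms A → αβ₁ | αβ₂ into A → αA' and A' → β₁ | β₂
(α is the longest common prefix among the alternatives). Repeat until
no nonterminal has two alternatives with a common prefix.

Round 1: X has alternatives sharing prefix 'e , id'. Introduce X': X → e , id X'
  Add: X' → ε
  Add: X' → e ,
  Add: X' → )

No remaining common prefixes — done.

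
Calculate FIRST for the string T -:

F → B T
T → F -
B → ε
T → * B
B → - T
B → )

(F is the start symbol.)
{ ')', '*', '-' }

FIRST sets of the non-terminals involved (from the grammar, by fixed-point iteration):
  FIRST(T) = { ')', '*', '-' }

To compute FIRST(T -), process the symbols left to right:
Symbol T is a non-terminal. Add FIRST(T) \ {ε} = { ')', '*', '-' }
T is not nullable (ε ∉ FIRST(T)), so stop here.
FIRST(T -) = { ')', '*', '-' }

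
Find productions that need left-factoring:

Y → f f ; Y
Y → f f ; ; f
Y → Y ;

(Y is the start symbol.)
Left-factoring is needed when two productions for the same non-terminal
share a common prefix on the right-hand side.

Productions for Y:
  Y → f f ; Y
  Y → f f ; ; f
  Y → Y ;

Found common prefix 'f f ;' in productions for Y

Answer: Yes, Y has productions with common prefix 'f f ;'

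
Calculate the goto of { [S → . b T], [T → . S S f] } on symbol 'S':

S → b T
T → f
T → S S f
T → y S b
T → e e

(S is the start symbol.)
GOTO(I, 'S') = CLOSURE({ [A → αX.β] : [A → α.Xβ] ∈ I, X = 'S' })

Items with dot before 'S', with the dot advanced:
  [T → . S S f] → [T → S . S f]
Closure of the advanced items:
  [T → S . S f] has the dot before S: add [S → . b T]

GOTO = { [S → . b T], [T → S . S f] }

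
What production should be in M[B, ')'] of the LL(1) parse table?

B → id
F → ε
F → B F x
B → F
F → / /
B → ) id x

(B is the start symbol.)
B → F, B → ) id x

To find M[B, ')'], we find productions for B where ')' is in the predict set (PREDICT(N → α) = (FIRST(α) \ {ε}) ∪ (FOLLOW(N) if α ⇒* ε)).

Relevant sets:
  FIRST(F) = { ')', '/', 'id', 'x', ε }
  FOLLOW(B) = { $, ')', '/', 'id', 'x' }

B → id: PREDICT = { 'id' }
B → F: PREDICT = { $, ')', '/', 'id', 'x' }
  ')' is in predict set, so this production goes in M[B, ')']
B → ) id x: PREDICT = { ')' }
  ')' is in predict set, so this production goes in M[B, ')']

M[B, ')'] = B → F, B → ) id x  (a multiply-defined cell — the grammar is not LL(1))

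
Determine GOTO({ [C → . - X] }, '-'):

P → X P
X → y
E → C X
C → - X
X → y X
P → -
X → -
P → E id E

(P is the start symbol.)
GOTO(I, '-') = CLOSURE({ [A → αX.β] : [A → α.Xβ] ∈ I, X = '-' })

Items with dot before '-', with the dot advanced:
  [C → . - X] → [C → - . X]
Closure of the advanced items:
  [C → - . X] has the dot before X: add [X → . y], [X → . y X], [X → . -]

GOTO = { [C → - . X], [X → . -], [X → . y X], [X → . y] }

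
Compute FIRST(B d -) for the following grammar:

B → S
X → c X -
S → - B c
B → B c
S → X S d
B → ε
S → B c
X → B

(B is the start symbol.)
{ '-', 'c', 'd' }

FIRST sets of the non-terminals involved (from the grammar, by fixed-point iteration):
  FIRST(B) = { '-', 'c', ε }

To compute FIRST(B d -), process the symbols left to right:
Symbol B is a non-terminal. Add FIRST(B) \ {ε} = { '-', 'c' }
B is nullable (ε ∈ FIRST(B)), continue to the next symbol.
Symbol d is a terminal. Add 'd' and stop.
FIRST(B d -) = { '-', 'c', 'd' }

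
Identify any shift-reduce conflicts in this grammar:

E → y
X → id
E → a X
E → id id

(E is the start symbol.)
No shift-reduce conflicts

A shift-reduce conflict occurs when an LR(0) state has both:
  - a complete (reduce) item [A → α .] (dot at the end), and
  - a shift item [B → β . c γ] (dot before a terminal).

Augment with E' → E and build the canonical LR(0) collection (I0 = CLOSURE({[E' → . E]}), then GOTO on every symbol after a dot until no new states appear). It has 8 states:
  I0: { [E → . a X], [E → . id id], [E → . y], [E' → . E] }  — shift
  I1: { [E' → E .] }  — accept
  I2: { [E → a . X], [X → . id] }  — shift
  I3: { [E → id . id] }  — shift
  I4: { [E → y .] }  — reduce
  I5: { [E → id id .] }  — reduce
  I6: { [E → a X .] }  — reduce
  I7: { [X → id .] }  — reduce

No state contains both a complete item and a shift item.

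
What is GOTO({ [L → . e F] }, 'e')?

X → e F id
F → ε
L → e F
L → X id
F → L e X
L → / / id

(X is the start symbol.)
GOTO(I, 'e') = CLOSURE({ [A → αX.β] : [A → α.Xβ] ∈ I, X = 'e' })

Items with dot before 'e', with the dot advanced:
  [L → . e F] → [L → e . F]
Closure of the advanced items:
  [L → e . F] has the dot before F: add [F → .], [F → . L e X]
  [F → . L e X] has the dot before L: add [L → . e F], [L → . X id], [L → . / / id]
  [L → . X id] has the dot before X: add [X → . e F id]

GOTO = { [F → . L e X], [F → .], [L → . / / id], [L → . X id], [L → . e F], [L → e . F], [X → . e F id] }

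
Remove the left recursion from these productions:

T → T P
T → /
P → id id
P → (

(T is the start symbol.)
T is directly left-recursive. The standard transformation for
  A → A α₁ | ... | A α_m | β₁ | ... | β_n
is
  A  → β₁ A' | ... | β_n A'
  A' → α₁ A' | ... | α_m A' | ε

T → / becomes T → / T'
T → T P becomes T' → P T'
Add T' → ε

Productions for other non-terminals are unchanged:
  P → id id
  P → (

Resulting grammar:
T → / T'
T' → P T'
T' → ε
P → id id
P → (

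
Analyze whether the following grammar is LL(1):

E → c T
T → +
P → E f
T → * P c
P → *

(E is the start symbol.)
A grammar is LL(1) if for each non-terminal N with multiple productions, the predict sets of those productions are pairwise disjoint, where PREDICT(N → α) = (FIRST(α) \ {ε}) ∪ (FOLLOW(N) if α ⇒* ε).

Relevant sets:
  FIRST(E) = { 'c' }

For T:
  PREDICT(T → '+') = { '+' }
  PREDICT(T → '*' P c) = { '*' }
For P:
  PREDICT(P → E f) = { 'c' }
  PREDICT(P → '*') = { '*' }
E has a single production, so nothing to check there.

All predict sets are disjoint. The grammar IS LL(1).

Answer: Yes, the grammar is LL(1).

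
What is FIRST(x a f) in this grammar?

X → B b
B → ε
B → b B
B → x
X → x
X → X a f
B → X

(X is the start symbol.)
{ 'x' }

To compute FIRST(x a f), process the symbols left to right:
Symbol x is a terminal. Add 'x' and stop.
FIRST(x a f) = { 'x' }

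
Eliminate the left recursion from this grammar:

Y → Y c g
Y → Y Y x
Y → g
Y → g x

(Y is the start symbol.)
Y is directly left-recursive. The standard transformation for
  A → A α₁ | ... | A α_m | β₁ | ... | β_n
is
  A  → β₁ A' | ... | β_n A'
  A' → α₁ A' | ... | α_m A' | ε

Y → g becomes Y → g Y'
Y → g x becomes Y → g x Y'
Y → Y c g becomes Y' → c g Y'
Y → Y Y x becomes Y' → Y x Y'
Add Y' → ε

Resulting grammar:
Y → g Y'
Y → g x Y'
Y' → c g Y'
Y' → Y x Y'
Y' → ε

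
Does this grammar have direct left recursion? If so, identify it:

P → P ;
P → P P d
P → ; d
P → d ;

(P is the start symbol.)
Yes, P is left-recursive

P → P ;: LEFT RECURSIVE (starts with P)
P → P P d: LEFT RECURSIVE (starts with P)
P → ; d: starts with ';'
P → d ;: starts with d

The grammar has direct left recursion on: P.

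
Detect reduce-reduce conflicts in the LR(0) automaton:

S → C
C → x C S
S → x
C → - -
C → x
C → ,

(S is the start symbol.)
Augment with S' → S and build the canonical LR(0) collection (I0 = CLOSURE({[S' → . S]}), then GOTO on every symbol after a dot until no new states appear). It has 10 states:
  I0: { [C → . ,], [C → . - -], [C → . x C S], [C → . x], [S → . C], [S → . x], [S' → . S] }  — shift
  I1: { [C → , .] }  — reduce
  I2: { [C → - . -] }  — shift
  I3: { [S → C .] }  — reduce
  I4: { [S' → S .] }  — accept
  I5: { [C → . ,], [C → . - -], [C → . x C S], [C → . x], [C → x . C S], [C → x .], [S → x .] }  — shift, 2 reduces
  I6: { [C → . ,], [C → . - -], [C → . x C S], [C → . x], [C → x C . S], [S → . C], [S → . x] }  — shift
  I7: { [C → . ,], [C → . - -], [C → . x C S], [C → . x], [C → x . C S], [C → x .] }  — shift, reduce
  I8: { [C → x C S .] }  — reduce
  I9: { [C → - - .] }  — reduce

I5 contains complete items [C → x .], [S → x .] — reduce-reduce conflict.

Answer: Yes — I5: [C → x .] vs [S → x .]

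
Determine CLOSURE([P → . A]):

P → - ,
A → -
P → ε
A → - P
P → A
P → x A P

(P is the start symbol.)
To compute CLOSURE, for each item [A → α.Bβ] where B is a non-terminal, add [B → .γ] for all productions B → γ; repeat for the newly added items until nothing changes.

Start with: [P → . A]
  [P → . A] has the dot before A: add [A → . -], [A → . - P]
No further items can be added.

CLOSURE = { [A → . - P], [A → . -], [P → . A] }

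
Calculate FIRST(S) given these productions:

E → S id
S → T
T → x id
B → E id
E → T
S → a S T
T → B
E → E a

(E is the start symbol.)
FIRST sets of the other non-terminals involved (by the same procedure, iterated to a fixed point):
  FIRST(T) = { 'a', 'x' }

From S → T:
  - T is a non-terminal: add FIRST(T) \ {ε} = { 'a', 'x' }
    T is not nullable, so stop
From S → a S T:
  - a is a terminal: add 'a' and stop

Collecting: FIRST(S) = { 'a', 'x' }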